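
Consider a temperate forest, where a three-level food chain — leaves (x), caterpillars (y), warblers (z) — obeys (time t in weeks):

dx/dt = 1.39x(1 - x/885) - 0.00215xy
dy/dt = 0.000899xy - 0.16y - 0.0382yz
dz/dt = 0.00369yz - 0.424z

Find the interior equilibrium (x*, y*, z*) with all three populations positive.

From dz/dt = 0: 0.00369y* = 0.424, so y* = 115.
From dx/dt = 0: 1.39(1 - x*/885) = 0.00215·115, giving x* = 885·(1 - 0.178) = 728.
From dy/dt = 0: 0.000899·728 - 0.16 = 0.0382z*, so z* = 0.494/0.0382 = 12.9.

x* ≈ 728, y* ≈ 115, z* ≈ 12.9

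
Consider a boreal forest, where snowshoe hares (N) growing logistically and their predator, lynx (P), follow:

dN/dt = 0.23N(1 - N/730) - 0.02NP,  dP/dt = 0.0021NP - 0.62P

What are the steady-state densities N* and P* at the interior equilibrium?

N* ≈ 295, P* ≈ 6.85

From dP/dt = 0 with P > 0: 0.0021N* = 0.62, so N* = 295.
Substitute into dN/dt = 0: 0.23(1 - 295/730) = 0.02P*.
The bracket is 0.596, giving P* = 0.137/0.02 = 6.85.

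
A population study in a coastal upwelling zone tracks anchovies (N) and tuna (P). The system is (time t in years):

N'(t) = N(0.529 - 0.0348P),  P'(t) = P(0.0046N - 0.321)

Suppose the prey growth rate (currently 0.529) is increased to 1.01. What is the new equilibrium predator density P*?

At the interior fixed point, setting dN/dt = 0 with N > 0 fixes P* = (prey growth rate)/(NP coefficient) — independent of the other coefficients.
With the change, P* = 1.01/0.0348 = 29; it rises from 15.2.

P* ≈ 29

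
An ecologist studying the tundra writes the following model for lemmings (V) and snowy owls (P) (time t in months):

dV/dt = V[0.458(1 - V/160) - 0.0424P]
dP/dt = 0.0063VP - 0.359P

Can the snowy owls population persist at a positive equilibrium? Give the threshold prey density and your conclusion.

Threshold V = 57; K > 57, so yes, the predator persists.

The predator equation gives dP/dt > 0 only when V > 0.359/0.0063 = 57.
Without the predator, V → K = 160. Since 160 > 57, the predator can invade and persist.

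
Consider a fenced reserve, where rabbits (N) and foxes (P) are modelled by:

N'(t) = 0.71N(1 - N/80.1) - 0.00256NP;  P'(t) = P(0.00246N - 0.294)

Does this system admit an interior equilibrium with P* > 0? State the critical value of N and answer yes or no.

The predator equation gives dP/dt > 0 only when N > 0.294/0.00246 = 120.
Without the predator, N → K = 80.1. Since 80.1 < 120, the predator cannot invade.

Threshold N = 120; K < 120, so no, the predator goes extinct.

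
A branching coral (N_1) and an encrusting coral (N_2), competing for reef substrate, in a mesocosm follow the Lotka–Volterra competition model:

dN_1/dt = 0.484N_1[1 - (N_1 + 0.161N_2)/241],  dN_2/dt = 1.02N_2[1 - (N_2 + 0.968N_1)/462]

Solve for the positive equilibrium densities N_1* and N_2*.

N_1* ≈ 197, N_2* ≈ 271

Setting both brackets to zero gives the nullclines N_1 + 0.161N_2 = 241 and 0.968N_1 + N_2 = 462.
Substituting N_2 = 462 - 0.968N_1 into the first: N_1(1 - 0.161·0.968) = 241 - 0.161·462.
So N_1* = 167/0.844 = 197, and then N_2* = 462 - 0.968·197 = 271.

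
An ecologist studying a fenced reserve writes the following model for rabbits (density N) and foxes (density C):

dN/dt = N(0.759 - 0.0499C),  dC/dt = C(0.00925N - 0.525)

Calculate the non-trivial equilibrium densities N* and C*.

N* ≈ 56.8, C* ≈ 15.2

Set dC/dt = 0 with C > 0: 0.00925N - 0.525 = 0, so N* = 0.525/0.00925 = 56.8.
Set dN/dt = 0 with N > 0: 0.759 - 0.0499C = 0, so C* = 0.759/0.0499 = 15.2.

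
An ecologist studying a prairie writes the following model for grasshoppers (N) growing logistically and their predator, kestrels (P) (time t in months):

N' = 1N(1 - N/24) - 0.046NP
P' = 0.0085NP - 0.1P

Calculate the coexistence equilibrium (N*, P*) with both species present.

From dP/dt = 0 with P > 0: 0.0085N* = 0.1, so N* = 11.8.
Substitute into dN/dt = 0: 1(1 - 11.8/24) = 0.046P*.
The bracket is 0.51, giving P* = 0.51/0.046 = 11.1.

N* ≈ 11.8, P* ≈ 11.1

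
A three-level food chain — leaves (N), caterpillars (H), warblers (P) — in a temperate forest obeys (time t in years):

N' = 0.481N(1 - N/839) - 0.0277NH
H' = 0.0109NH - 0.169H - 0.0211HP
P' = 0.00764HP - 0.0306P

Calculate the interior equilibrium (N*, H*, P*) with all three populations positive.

N* ≈ 645, H* ≈ 4.01, P* ≈ 325

From dP/dt = 0: 0.00764H* = 0.0306, so H* = 4.01.
From dN/dt = 0: 0.481(1 - N*/839) = 0.0277·4.01, giving N* = 839·(1 - 0.231) = 645.
From dH/dt = 0: 0.0109·645 - 0.169 = 0.0211P*, so P* = 6.87/0.0211 = 325.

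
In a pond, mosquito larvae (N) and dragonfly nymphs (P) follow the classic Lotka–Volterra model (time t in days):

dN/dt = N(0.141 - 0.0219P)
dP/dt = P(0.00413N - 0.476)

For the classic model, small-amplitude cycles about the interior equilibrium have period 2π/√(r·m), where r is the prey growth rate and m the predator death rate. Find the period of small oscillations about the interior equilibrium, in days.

Here r = 0.141 and m = 0.476, so r·m = 0.0671.
ω = √0.0671 = 0.259 per day, hence T = 2π/ω ≈ 24.3 days.

T ≈ 24.3 days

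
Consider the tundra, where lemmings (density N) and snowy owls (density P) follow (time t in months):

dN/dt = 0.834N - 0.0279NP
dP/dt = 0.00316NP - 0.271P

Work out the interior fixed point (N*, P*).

N* ≈ 85.8, P* ≈ 29.9

Set dP/dt = 0 with P > 0: 0.00316N - 0.271 = 0, so N* = 0.271/0.00316 = 85.8.
Set dN/dt = 0 with N > 0: 0.834 - 0.0279P = 0, so P* = 0.834/0.0279 = 29.9.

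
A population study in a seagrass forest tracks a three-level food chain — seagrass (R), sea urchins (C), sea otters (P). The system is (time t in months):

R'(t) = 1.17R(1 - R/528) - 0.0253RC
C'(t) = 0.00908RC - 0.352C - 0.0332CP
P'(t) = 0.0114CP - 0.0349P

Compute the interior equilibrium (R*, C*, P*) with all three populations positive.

From dP/dt = 0: 0.0114C* = 0.0349, so C* = 3.06.
From dR/dt = 0: 1.17(1 - R*/528) = 0.0253·3.06, giving R* = 528·(1 - 0.0662) = 493.
From dC/dt = 0: 0.00908·493 - 0.352 = 0.0332P*, so P* = 4.12/0.0332 = 124.

R* ≈ 493, C* ≈ 3.06, P* ≈ 124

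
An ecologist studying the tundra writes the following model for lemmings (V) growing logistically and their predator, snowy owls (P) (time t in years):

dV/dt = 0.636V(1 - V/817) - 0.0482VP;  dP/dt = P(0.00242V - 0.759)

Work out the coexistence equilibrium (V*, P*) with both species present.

V* ≈ 314, P* ≈ 8.13

From dP/dt = 0 with P > 0: 0.00242V* = 0.759, so V* = 314.
Substitute into dV/dt = 0: 0.636(1 - 314/817) = 0.0482P*.
The bracket is 0.616, giving P* = 0.392/0.0482 = 8.13.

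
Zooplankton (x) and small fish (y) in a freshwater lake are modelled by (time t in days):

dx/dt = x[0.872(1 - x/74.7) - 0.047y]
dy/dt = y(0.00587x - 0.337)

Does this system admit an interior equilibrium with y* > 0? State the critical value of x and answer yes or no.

Threshold x = 57.4; K > 57.4, so yes, the predator persists.

The predator equation gives dy/dt > 0 only when x > 0.337/0.00587 = 57.4.
Without the predator, x → K = 74.7. Since 74.7 > 57.4, the predator can invade and persist.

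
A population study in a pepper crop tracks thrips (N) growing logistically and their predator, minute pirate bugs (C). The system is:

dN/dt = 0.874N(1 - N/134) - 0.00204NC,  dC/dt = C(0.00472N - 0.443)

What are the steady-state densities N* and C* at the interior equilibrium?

From dC/dt = 0 with C > 0: 0.00472N* = 0.443, so N* = 93.9.
Substitute into dN/dt = 0: 0.874(1 - 93.9/134) = 0.00204C*.
The bracket is 0.3, giving C* = 0.262/0.00204 = 128.

N* ≈ 93.9, C* ≈ 128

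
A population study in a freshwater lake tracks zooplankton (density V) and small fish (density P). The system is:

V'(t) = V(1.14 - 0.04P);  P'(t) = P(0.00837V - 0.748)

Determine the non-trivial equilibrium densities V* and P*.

Set dP/dt = 0 with P > 0: 0.00837V - 0.748 = 0, so V* = 0.748/0.00837 = 89.4.
Set dV/dt = 0 with V > 0: 1.14 - 0.04P = 0, so P* = 1.14/0.04 = 28.5.

V* ≈ 89.4, P* ≈ 28.5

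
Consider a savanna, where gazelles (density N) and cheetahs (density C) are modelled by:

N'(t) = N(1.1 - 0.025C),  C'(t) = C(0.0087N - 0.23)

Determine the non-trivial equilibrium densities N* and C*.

N* ≈ 26.4, C* ≈ 44

Set dC/dt = 0 with C > 0: 0.0087N - 0.23 = 0, so N* = 0.23/0.0087 = 26.4.
Set dN/dt = 0 with N > 0: 1.1 - 0.025C = 0, so C* = 1.1/0.025 = 44.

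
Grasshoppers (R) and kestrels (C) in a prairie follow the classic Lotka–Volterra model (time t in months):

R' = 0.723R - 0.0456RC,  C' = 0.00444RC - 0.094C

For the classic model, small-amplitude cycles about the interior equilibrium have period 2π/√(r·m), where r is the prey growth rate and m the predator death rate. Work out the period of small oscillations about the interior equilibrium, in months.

Here r = 0.723 and m = 0.094, so r·m = 0.068.
ω = √0.068 = 0.261 per month, hence T = 2π/ω ≈ 24.1 months.

T ≈ 24.1 months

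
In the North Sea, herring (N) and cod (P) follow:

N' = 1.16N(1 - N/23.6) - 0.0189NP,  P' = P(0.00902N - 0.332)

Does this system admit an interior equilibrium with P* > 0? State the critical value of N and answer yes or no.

The predator equation gives dP/dt > 0 only when N > 0.332/0.00902 = 36.8.
Without the predator, N → K = 23.6. Since 23.6 < 36.8, the predator cannot invade.

Threshold N = 36.8; K < 36.8, so no, the predator goes extinct.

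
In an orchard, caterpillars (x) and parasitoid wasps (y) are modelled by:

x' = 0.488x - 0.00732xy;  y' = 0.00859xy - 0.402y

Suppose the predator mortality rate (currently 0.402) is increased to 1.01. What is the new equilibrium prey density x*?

At the interior fixed point, setting dy/dt = 0 with y > 0 fixes x* = (predator death rate)/(xy coefficient) — independent of the other coefficients.
With the change, x* = 1.01/0.00859 = 118; it rises from 46.8.

x* ≈ 118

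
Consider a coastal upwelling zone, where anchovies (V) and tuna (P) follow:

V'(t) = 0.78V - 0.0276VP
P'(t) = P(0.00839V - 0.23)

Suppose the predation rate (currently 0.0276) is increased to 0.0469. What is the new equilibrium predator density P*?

At the interior fixed point, setting dV/dt = 0 with V > 0 fixes P* = (prey growth rate)/(VP coefficient) — independent of the other coefficients.
With the change, P* = 0.78/0.0469 = 16.6; it falls from 28.3.

P* ≈ 16.6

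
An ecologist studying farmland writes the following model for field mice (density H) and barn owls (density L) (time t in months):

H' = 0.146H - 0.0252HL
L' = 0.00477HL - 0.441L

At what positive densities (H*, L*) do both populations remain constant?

H* ≈ 92.5, L* ≈ 5.79

Set dL/dt = 0 with L > 0: 0.00477H - 0.441 = 0, so H* = 0.441/0.00477 = 92.5.
Set dH/dt = 0 with H > 0: 0.146 - 0.0252L = 0, so L* = 0.146/0.0252 = 5.79.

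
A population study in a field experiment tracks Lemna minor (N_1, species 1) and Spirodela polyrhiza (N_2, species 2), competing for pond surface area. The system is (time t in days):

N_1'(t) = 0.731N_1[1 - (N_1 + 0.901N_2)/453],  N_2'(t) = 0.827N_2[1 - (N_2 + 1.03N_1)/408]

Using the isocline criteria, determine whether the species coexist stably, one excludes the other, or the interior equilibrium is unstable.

species 1 excludes species 2

Compare the nullcline intercepts: K1/α12 = 453/0.901 = 503 > K2 = 408; K2/α21 = 408/1.03 = 396 < K1 = 453.
Since the inequalities point opposite ways, species 1 can invade but species 2 cannot.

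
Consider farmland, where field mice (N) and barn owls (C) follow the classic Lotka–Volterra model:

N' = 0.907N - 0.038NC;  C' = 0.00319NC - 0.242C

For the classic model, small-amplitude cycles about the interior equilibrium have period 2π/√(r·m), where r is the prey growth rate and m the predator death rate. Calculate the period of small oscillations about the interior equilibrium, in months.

Here r = 0.907 and m = 0.242, so r·m = 0.219.
ω = √0.219 = 0.469 per month, hence T = 2π/ω ≈ 13.4 months.

T ≈ 13.4 months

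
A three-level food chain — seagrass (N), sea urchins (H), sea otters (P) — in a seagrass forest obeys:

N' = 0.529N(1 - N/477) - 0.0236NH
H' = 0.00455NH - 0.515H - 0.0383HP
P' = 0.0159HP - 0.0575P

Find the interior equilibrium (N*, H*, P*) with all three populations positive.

From dP/dt = 0: 0.0159H* = 0.0575, so H* = 3.62.
From dN/dt = 0: 0.529(1 - N*/477) = 0.0236·3.62, giving N* = 477·(1 - 0.161) = 400.
From dH/dt = 0: 0.00455·400 - 0.515 = 0.0383P*, so P* = 1.31/0.0383 = 34.1.

N* ≈ 400, H* ≈ 3.62, P* ≈ 34.1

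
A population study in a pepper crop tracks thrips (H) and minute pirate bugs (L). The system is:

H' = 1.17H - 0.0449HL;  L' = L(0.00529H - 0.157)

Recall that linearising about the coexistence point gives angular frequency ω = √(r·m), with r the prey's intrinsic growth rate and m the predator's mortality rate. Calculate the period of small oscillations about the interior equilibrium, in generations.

Here r = 1.17 and m = 0.157, so r·m = 0.184.
ω = √0.184 = 0.429 per generation, hence T = 2π/ω ≈ 14.7 generations.

T ≈ 14.7 generations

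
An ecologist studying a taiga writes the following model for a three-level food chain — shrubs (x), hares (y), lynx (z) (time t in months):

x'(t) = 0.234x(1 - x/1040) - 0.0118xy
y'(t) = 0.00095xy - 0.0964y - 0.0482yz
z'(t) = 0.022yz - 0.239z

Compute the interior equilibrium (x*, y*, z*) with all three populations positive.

From dz/dt = 0: 0.022y* = 0.239, so y* = 10.9.
From dx/dt = 0: 0.234(1 - x*/1040) = 0.0118·10.9, giving x* = 1040·(1 - 0.548) = 470.
From dy/dt = 0: 0.00095·470 - 0.0964 = 0.0482z*, so z* = 0.35/0.0482 = 7.27.

x* ≈ 470, y* ≈ 10.9, z* ≈ 7.27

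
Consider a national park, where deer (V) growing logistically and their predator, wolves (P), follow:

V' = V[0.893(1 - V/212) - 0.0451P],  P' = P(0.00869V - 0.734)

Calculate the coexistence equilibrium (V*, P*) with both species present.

From dP/dt = 0 with P > 0: 0.00869V* = 0.734, so V* = 84.5.
Substitute into dV/dt = 0: 0.893(1 - 84.5/212) = 0.0451P*.
The bracket is 0.602, giving P* = 0.537/0.0451 = 11.9.

V* ≈ 84.5, P* ≈ 11.9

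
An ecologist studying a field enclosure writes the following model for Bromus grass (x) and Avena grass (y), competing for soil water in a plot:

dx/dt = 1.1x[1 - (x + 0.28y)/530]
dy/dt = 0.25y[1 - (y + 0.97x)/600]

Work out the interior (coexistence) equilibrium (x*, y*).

Setting both brackets to zero gives the nullclines x + 0.28y = 530 and 0.97x + y = 600.
Substituting y = 600 - 0.97x into the first: x(1 - 0.28·0.97) = 530 - 0.28·600.
So x* = 362/0.728 = 497, and then y* = 600 - 0.97·497 = 118.

x* ≈ 497, y* ≈ 118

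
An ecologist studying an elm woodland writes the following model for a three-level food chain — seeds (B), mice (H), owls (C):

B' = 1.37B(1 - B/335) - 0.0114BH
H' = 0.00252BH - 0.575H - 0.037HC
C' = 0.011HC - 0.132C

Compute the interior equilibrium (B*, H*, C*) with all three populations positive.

From dC/dt = 0: 0.011H* = 0.132, so H* = 12.
From dB/dt = 0: 1.37(1 - B*/335) = 0.0114·12, giving B* = 335·(1 - 0.0999) = 302.
From dH/dt = 0: 0.00252·302 - 0.575 = 0.037C*, so C* = 0.185/0.037 = 5.

B* ≈ 302, H* ≈ 12, C* ≈ 5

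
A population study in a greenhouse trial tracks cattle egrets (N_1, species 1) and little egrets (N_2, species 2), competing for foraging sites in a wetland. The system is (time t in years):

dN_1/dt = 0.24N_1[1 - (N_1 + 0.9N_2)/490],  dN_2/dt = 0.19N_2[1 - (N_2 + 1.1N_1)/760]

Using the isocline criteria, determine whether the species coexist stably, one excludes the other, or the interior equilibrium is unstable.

Compare the nullcline intercepts: K1/α12 = 490/0.9 = 544 < K2 = 760; K2/α21 = 760/1.1 = 691 > K1 = 490.
Since the inequalities point opposite ways, species 2 can invade but species 1 cannot.

species 2 excludes species 1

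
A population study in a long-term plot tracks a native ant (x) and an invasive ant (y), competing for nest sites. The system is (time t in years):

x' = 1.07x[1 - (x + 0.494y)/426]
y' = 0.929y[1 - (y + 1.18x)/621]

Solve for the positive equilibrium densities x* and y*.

Setting both brackets to zero gives the nullclines x + 0.494y = 426 and 1.18x + y = 621.
Substituting y = 621 - 1.18x into the first: x(1 - 0.494·1.18) = 426 - 0.494·621.
So x* = 119/0.417 = 286, and then y* = 621 - 1.18·286 = 284.

x* ≈ 286, y* ≈ 284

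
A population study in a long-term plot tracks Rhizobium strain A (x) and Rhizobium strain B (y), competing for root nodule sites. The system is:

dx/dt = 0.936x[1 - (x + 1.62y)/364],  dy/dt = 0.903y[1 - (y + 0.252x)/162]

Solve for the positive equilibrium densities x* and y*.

Setting both brackets to zero gives the nullclines x + 1.62y = 364 and 0.252x + y = 162.
Substituting y = 162 - 0.252x into the first: x(1 - 1.62·0.252) = 364 - 1.62·162.
So x* = 102/0.592 = 172, and then y* = 162 - 0.252·172 = 119.

x* ≈ 172, y* ≈ 119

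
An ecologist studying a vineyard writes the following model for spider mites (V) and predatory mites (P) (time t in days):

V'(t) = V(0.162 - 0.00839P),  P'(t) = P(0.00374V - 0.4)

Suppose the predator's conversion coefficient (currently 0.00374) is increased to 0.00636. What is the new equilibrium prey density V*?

At the interior fixed point, setting dP/dt = 0 with P > 0 fixes V* = (predator death rate)/(VP coefficient) — independent of the other coefficients.
With the change, V* = 0.4/0.00636 = 62.9; it falls from 107.

V* ≈ 62.9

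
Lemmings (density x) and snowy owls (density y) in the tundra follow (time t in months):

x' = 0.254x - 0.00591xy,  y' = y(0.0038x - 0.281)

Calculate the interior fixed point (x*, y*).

x* ≈ 73.9, y* ≈ 43

Set dy/dt = 0 with y > 0: 0.0038x - 0.281 = 0, so x* = 0.281/0.0038 = 73.9.
Set dx/dt = 0 with x > 0: 0.254 - 0.00591y = 0, so y* = 0.254/0.00591 = 43.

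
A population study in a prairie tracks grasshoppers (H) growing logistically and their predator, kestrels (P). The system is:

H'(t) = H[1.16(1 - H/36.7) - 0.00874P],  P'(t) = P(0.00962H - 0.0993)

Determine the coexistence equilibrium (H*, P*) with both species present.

H* ≈ 10.3, P* ≈ 95.4

From dP/dt = 0 with P > 0: 0.00962H* = 0.0993, so H* = 10.3.
Substitute into dH/dt = 0: 1.16(1 - 10.3/36.7) = 0.00874P*.
The bracket is 0.719, giving P* = 0.834/0.00874 = 95.4.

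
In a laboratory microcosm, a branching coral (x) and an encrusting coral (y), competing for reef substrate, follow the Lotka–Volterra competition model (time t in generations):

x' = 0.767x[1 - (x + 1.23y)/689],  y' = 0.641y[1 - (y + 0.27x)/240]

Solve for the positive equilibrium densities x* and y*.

x* ≈ 590, y* ≈ 80.8

Setting both brackets to zero gives the nullclines x + 1.23y = 689 and 0.27x + y = 240.
Substituting y = 240 - 0.27x into the first: x(1 - 1.23·0.27) = 689 - 1.23·240.
So x* = 394/0.668 = 590, and then y* = 240 - 0.27·590 = 80.8.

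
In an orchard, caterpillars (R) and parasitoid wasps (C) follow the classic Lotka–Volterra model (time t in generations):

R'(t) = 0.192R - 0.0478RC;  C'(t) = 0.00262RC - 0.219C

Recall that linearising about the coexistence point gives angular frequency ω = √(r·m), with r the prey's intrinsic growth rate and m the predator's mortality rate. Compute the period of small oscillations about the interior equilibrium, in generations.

T ≈ 30.6 generations

Here r = 0.192 and m = 0.219, so r·m = 0.042.
ω = √0.042 = 0.205 per generation, hence T = 2π/ω ≈ 30.6 generations.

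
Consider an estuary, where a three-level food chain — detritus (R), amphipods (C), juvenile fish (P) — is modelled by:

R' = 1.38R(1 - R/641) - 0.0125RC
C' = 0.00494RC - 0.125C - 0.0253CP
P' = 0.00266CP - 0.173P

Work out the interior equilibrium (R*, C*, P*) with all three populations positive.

From dP/dt = 0: 0.00266C* = 0.173, so C* = 65.
From dR/dt = 0: 1.38(1 - R*/641) = 0.0125·65, giving R* = 641·(1 - 0.589) = 263.
From dC/dt = 0: 0.00494·263 - 0.125 = 0.0253P*, so P* = 1.18/0.0253 = 46.5.

R* ≈ 263, C* ≈ 65, P* ≈ 46.5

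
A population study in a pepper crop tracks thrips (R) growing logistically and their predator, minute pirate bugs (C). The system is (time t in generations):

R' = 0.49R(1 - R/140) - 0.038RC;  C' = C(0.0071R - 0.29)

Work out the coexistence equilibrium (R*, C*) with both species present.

From dC/dt = 0 with C > 0: 0.0071R* = 0.29, so R* = 40.8.
Substitute into dR/dt = 0: 0.49(1 - 40.8/140) = 0.038C*.
The bracket is 0.708, giving C* = 0.347/0.038 = 9.13.

R* ≈ 40.8, C* ≈ 9.13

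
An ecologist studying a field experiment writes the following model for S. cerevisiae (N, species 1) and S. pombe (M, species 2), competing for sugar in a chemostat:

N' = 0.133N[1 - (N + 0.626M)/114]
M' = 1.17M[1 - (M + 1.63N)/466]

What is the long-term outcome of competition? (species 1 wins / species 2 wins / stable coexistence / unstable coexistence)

species 2 excludes species 1

Compare the nullcline intercepts: K1/α12 = 114/0.626 = 182 < K2 = 466; K2/α21 = 466/1.63 = 286 > K1 = 114.
Since the inequalities point opposite ways, species 2 can invade but species 1 cannot.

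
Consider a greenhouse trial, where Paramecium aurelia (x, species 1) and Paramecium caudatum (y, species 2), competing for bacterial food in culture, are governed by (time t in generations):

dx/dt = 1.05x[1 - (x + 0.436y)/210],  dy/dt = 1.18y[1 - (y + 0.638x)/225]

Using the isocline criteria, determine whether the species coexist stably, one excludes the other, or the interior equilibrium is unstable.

stable coexistence

Compare the nullcline intercepts: K1/α12 = 210/0.436 = 482 > K2 = 225; K2/α21 = 225/0.638 = 353 > K1 = 210.
Since both inequalities hold, each species can invade when rare, so the interior equilibrium is stable.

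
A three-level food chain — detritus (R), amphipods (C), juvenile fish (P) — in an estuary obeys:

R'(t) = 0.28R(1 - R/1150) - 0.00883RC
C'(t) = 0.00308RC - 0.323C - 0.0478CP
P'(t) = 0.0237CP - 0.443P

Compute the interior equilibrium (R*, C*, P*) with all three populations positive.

From dP/dt = 0: 0.0237C* = 0.443, so C* = 18.7.
From dR/dt = 0: 0.28(1 - R*/1150) = 0.00883·18.7, giving R* = 1150·(1 - 0.589) = 472.
From dC/dt = 0: 0.00308·472 - 0.323 = 0.0478P*, so P* = 1.13/0.0478 = 23.7.

R* ≈ 472, C* ≈ 18.7, P* ≈ 23.7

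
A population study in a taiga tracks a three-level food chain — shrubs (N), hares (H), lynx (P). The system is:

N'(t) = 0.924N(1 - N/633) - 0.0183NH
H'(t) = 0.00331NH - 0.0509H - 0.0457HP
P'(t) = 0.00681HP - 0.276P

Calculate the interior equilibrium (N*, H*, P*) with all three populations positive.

From dP/dt = 0: 0.00681H* = 0.276, so H* = 40.5.
From dN/dt = 0: 0.924(1 - N*/633) = 0.0183·40.5, giving N* = 633·(1 - 0.803) = 125.
From dH/dt = 0: 0.00331·125 - 0.0509 = 0.0457P*, so P* = 0.363/0.0457 = 7.93.

N* ≈ 125, H* ≈ 40.5, P* ≈ 7.93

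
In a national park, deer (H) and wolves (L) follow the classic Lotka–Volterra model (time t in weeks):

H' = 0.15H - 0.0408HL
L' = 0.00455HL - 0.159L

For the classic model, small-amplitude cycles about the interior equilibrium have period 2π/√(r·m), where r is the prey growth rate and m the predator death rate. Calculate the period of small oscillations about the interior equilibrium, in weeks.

T ≈ 40.7 weeks

Here r = 0.15 and m = 0.159, so r·m = 0.0238.
ω = √0.0238 = 0.154 per week, hence T = 2π/ω ≈ 40.7 weeks.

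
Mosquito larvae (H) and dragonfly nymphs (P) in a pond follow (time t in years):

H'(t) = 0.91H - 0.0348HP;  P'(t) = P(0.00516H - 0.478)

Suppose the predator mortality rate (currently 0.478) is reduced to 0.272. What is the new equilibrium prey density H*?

H* ≈ 52.7

At the interior fixed point, setting dP/dt = 0 with P > 0 fixes H* = (predator death rate)/(HP coefficient) — independent of the other coefficients.
With the change, H* = 0.272/0.00516 = 52.7; it falls from 92.6.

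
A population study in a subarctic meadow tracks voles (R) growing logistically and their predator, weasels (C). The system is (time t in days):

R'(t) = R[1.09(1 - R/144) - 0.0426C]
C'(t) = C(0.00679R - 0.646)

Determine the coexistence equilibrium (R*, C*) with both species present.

From dC/dt = 0 with C > 0: 0.00679R* = 0.646, so R* = 95.1.
Substitute into dR/dt = 0: 1.09(1 - 95.1/144) = 0.0426C*.
The bracket is 0.339, giving C* = 0.37/0.0426 = 8.68.

R* ≈ 95.1, C* ≈ 8.68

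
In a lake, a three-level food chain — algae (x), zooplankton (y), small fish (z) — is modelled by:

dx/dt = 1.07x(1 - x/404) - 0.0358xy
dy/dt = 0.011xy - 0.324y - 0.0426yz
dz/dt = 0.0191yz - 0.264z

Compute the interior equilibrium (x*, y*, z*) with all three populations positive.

From dz/dt = 0: 0.0191y* = 0.264, so y* = 13.8.
From dx/dt = 0: 1.07(1 - x*/404) = 0.0358·13.8, giving x* = 404·(1 - 0.462) = 217.
From dy/dt = 0: 0.011·217 - 0.324 = 0.0426z*, so z* = 2.06/0.0426 = 48.5.

x* ≈ 217, y* ≈ 13.8, z* ≈ 48.5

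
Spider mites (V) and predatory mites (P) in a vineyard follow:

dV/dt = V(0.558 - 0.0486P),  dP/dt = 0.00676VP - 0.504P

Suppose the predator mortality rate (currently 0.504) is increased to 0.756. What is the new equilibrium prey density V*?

At the interior fixed point, setting dP/dt = 0 with P > 0 fixes V* = (predator death rate)/(VP coefficient) — independent of the other coefficients.
With the change, V* = 0.756/0.00676 = 112; it rises from 74.6.

V* ≈ 112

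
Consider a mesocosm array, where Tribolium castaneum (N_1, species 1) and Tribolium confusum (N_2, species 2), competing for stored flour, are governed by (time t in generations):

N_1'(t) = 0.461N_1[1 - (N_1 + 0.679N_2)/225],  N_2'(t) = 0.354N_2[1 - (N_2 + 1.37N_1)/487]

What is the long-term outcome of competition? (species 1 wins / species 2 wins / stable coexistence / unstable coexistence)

Compare the nullcline intercepts: K1/α12 = 225/0.679 = 331 < K2 = 487; K2/α21 = 487/1.37 = 355 > K1 = 225.
Since the inequalities point opposite ways, species 2 can invade but species 1 cannot.

species 2 excludes species 1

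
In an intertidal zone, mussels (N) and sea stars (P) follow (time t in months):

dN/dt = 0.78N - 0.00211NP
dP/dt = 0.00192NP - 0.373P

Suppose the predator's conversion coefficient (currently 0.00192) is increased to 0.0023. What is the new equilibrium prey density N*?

At the interior fixed point, setting dP/dt = 0 with P > 0 fixes N* = (predator death rate)/(NP coefficient) — independent of the other coefficients.
With the change, N* = 0.373/0.0023 = 162; it falls from 194.

N* ≈ 162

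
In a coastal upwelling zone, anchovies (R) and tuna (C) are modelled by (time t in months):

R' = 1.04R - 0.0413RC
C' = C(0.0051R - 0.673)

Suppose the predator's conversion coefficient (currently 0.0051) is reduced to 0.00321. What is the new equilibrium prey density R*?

At the interior fixed point, setting dC/dt = 0 with C > 0 fixes R* = (predator death rate)/(RC coefficient) — independent of the other coefficients.
With the change, R* = 0.673/0.00321 = 210; it rises from 132.

R* ≈ 210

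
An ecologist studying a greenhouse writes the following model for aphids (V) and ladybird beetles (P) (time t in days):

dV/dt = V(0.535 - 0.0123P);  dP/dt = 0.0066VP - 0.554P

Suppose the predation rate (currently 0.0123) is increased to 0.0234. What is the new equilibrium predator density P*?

P* ≈ 22.9

At the interior fixed point, setting dV/dt = 0 with V > 0 fixes P* = (prey growth rate)/(VP coefficient) — independent of the other coefficients.
With the change, P* = 0.535/0.0234 = 22.9; it falls from 43.5.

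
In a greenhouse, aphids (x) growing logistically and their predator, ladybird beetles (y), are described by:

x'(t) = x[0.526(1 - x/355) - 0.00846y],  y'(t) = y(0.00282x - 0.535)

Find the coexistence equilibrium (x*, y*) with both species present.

From dy/dt = 0 with y > 0: 0.00282x* = 0.535, so x* = 190.
Substitute into dx/dt = 0: 0.526(1 - 190/355) = 0.00846y*.
The bracket is 0.466, giving y* = 0.245/0.00846 = 28.9.

x* ≈ 190, y* ≈ 28.9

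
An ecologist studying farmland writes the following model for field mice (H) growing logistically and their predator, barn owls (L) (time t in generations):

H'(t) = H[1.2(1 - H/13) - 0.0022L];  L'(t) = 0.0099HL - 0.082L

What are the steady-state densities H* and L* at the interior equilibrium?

H* ≈ 8.28, L* ≈ 198

From dL/dt = 0 with L > 0: 0.0099H* = 0.082, so H* = 8.28.
Substitute into dH/dt = 0: 1.2(1 - 8.28/13) = 0.0022L*.
The bracket is 0.363, giving L* = 0.435/0.0022 = 198.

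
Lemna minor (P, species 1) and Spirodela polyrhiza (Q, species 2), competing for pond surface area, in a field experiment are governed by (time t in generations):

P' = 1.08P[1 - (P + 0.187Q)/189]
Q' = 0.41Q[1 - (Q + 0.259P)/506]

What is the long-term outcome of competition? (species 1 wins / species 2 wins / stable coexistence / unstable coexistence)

Compare the nullcline intercepts: K1/α12 = 189/0.187 = 1010 > K2 = 506; K2/α21 = 506/0.259 = 1950 > K1 = 189.
Since both inequalities hold, each species can invade when rare, so the interior equilibrium is stable.

stable coexistence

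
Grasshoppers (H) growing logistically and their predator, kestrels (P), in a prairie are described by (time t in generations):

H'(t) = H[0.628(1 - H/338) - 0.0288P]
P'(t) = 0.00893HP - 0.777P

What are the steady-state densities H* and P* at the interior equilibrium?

From dP/dt = 0 with P > 0: 0.00893H* = 0.777, so H* = 87.
Substitute into dH/dt = 0: 0.628(1 - 87/338) = 0.0288P*.
The bracket is 0.743, giving P* = 0.466/0.0288 = 16.2.

H* ≈ 87, P* ≈ 16.2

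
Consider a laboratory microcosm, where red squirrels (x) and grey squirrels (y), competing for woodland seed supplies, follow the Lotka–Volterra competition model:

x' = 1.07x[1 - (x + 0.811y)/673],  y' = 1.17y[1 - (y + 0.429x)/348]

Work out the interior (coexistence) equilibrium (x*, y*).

Setting both brackets to zero gives the nullclines x + 0.811y = 673 and 0.429x + y = 348.
Substituting y = 348 - 0.429x into the first: x(1 - 0.811·0.429) = 673 - 0.811·348.
So x* = 391/0.652 = 599, and then y* = 348 - 0.429·599 = 90.9.

x* ≈ 599, y* ≈ 90.9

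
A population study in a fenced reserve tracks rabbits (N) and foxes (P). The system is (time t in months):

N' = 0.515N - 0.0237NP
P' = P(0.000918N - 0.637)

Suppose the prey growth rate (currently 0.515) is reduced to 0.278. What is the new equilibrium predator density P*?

At the interior fixed point, setting dN/dt = 0 with N > 0 fixes P* = (prey growth rate)/(NP coefficient) — independent of the other coefficients.
With the change, P* = 0.278/0.0237 = 11.7; it falls from 21.7.

P* ≈ 11.7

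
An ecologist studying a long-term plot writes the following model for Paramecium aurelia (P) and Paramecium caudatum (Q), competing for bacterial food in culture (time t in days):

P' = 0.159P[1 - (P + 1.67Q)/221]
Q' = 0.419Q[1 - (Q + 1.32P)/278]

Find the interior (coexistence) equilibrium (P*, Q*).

P* ≈ 202, Q* ≈ 11.4

Setting both brackets to zero gives the nullclines P + 1.67Q = 221 and 1.32P + Q = 278.
Substituting Q = 278 - 1.32P into the first: P(1 - 1.67·1.32) = 221 - 1.67·278.
So P* = -243/-1.2 = 202, and then Q* = 278 - 1.32·202 = 11.4.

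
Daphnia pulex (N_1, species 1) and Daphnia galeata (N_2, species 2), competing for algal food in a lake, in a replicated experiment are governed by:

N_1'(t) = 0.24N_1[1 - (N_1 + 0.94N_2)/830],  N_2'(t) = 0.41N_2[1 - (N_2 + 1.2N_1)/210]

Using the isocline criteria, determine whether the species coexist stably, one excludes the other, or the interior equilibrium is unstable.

species 1 excludes species 2

Compare the nullcline intercepts: K1/α12 = 830/0.94 = 883 > K2 = 210; K2/α21 = 210/1.2 = 175 < K1 = 830.
Since the inequalities point opposite ways, species 1 can invade but species 2 cannot.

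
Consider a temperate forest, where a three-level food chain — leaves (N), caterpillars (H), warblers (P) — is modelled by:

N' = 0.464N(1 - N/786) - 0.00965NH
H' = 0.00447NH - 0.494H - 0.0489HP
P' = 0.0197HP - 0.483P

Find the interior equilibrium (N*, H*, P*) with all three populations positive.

From dP/dt = 0: 0.0197H* = 0.483, so H* = 24.5.
From dN/dt = 0: 0.464(1 - N*/786) = 0.00965·24.5, giving N* = 786·(1 - 0.51) = 385.
From dH/dt = 0: 0.00447·385 - 0.494 = 0.0489P*, so P* = 1.23/0.0489 = 25.1.

N* ≈ 385, H* ≈ 24.5, P* ≈ 25.1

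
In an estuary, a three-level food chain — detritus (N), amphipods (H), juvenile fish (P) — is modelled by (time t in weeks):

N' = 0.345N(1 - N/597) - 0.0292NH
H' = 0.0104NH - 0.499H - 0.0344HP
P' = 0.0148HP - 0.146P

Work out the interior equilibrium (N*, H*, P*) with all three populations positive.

N* ≈ 98.5, H* ≈ 9.86, P* ≈ 15.3

From dP/dt = 0: 0.0148H* = 0.146, so H* = 9.86.
From dN/dt = 0: 0.345(1 - N*/597) = 0.0292·9.86, giving N* = 597·(1 - 0.835) = 98.5.
From dH/dt = 0: 0.0104·98.5 - 0.499 = 0.0344P*, so P* = 0.526/0.0344 = 15.3.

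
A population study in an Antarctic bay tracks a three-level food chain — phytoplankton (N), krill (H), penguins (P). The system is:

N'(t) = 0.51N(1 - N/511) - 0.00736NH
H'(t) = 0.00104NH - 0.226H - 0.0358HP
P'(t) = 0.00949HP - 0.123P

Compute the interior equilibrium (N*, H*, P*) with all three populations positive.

N* ≈ 415, H* ≈ 13, P* ≈ 5.76

From dP/dt = 0: 0.00949H* = 0.123, so H* = 13.
From dN/dt = 0: 0.51(1 - N*/511) = 0.00736·13, giving N* = 511·(1 - 0.187) = 415.
From dH/dt = 0: 0.00104·415 - 0.226 = 0.0358P*, so P* = 0.206/0.0358 = 5.76.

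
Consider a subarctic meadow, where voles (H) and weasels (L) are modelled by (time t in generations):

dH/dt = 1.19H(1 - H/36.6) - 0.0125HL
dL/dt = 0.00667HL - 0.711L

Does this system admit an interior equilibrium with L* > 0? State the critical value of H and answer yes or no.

Threshold H = 107; K < 107, so no, the predator goes extinct.

The predator equation gives dL/dt > 0 only when H > 0.711/0.00667 = 107.
Without the predator, H → K = 36.6. Since 36.6 < 107, the predator cannot invade.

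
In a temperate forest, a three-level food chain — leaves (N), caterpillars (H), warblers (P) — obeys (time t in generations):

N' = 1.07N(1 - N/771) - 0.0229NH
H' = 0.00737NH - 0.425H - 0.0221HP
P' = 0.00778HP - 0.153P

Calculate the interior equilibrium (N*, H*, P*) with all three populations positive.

From dP/dt = 0: 0.00778H* = 0.153, so H* = 19.7.
From dN/dt = 0: 1.07(1 - N*/771) = 0.0229·19.7, giving N* = 771·(1 - 0.421) = 446.
From dH/dt = 0: 0.00737·446 - 0.425 = 0.0221P*, so P* = 2.87/0.0221 = 130.

N* ≈ 446, H* ≈ 19.7, P* ≈ 130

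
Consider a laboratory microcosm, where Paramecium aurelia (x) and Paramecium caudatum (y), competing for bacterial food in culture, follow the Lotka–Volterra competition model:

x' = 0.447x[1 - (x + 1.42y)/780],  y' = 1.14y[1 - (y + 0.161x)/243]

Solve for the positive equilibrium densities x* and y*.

Setting both brackets to zero gives the nullclines x + 1.42y = 780 and 0.161x + y = 243.
Substituting y = 243 - 0.161x into the first: x(1 - 1.42·0.161) = 780 - 1.42·243.
So x* = 435/0.771 = 564, and then y* = 243 - 0.161·564 = 152.

x* ≈ 564, y* ≈ 152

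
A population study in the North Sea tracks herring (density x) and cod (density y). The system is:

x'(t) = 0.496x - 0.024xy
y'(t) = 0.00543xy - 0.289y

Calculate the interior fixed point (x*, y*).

Set dy/dt = 0 with y > 0: 0.00543x - 0.289 = 0, so x* = 0.289/0.00543 = 53.2.
Set dx/dt = 0 with x > 0: 0.496 - 0.024y = 0, so y* = 0.496/0.024 = 20.7.

x* ≈ 53.2, y* ≈ 20.7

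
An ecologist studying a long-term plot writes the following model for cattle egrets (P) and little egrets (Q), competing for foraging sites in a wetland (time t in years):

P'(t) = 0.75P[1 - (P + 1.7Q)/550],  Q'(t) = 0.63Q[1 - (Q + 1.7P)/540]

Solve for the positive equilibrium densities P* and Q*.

P* ≈ 195, Q* ≈ 209

Setting both brackets to zero gives the nullclines P + 1.7Q = 550 and 1.7P + Q = 540.
Substituting Q = 540 - 1.7P into the first: P(1 - 1.7·1.7) = 550 - 1.7·540.
So P* = -368/-1.89 = 195, and then Q* = 540 - 1.7·195 = 209.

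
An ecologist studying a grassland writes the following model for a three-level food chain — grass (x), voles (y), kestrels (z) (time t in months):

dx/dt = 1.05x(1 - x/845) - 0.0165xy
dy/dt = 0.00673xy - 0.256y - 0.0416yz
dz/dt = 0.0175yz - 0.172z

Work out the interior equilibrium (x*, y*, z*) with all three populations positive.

From dz/dt = 0: 0.0175y* = 0.172, so y* = 9.83.
From dx/dt = 0: 1.05(1 - x*/845) = 0.0165·9.83, giving x* = 845·(1 - 0.154) = 714.
From dy/dt = 0: 0.00673·714 - 0.256 = 0.0416z*, so z* = 4.55/0.0416 = 109.

x* ≈ 714, y* ≈ 9.83, z* ≈ 109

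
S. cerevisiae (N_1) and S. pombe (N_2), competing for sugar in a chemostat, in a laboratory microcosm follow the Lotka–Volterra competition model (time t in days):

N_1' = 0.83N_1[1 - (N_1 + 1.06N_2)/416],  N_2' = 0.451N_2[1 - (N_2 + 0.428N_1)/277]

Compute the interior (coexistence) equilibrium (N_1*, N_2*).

Setting both brackets to zero gives the nullclines N_1 + 1.06N_2 = 416 and 0.428N_1 + N_2 = 277.
Substituting N_2 = 277 - 0.428N_1 into the first: N_1(1 - 1.06·0.428) = 416 - 1.06·277.
So N_1* = 122/0.546 = 224, and then N_2* = 277 - 0.428·224 = 181.

N_1* ≈ 224, N_2* ≈ 181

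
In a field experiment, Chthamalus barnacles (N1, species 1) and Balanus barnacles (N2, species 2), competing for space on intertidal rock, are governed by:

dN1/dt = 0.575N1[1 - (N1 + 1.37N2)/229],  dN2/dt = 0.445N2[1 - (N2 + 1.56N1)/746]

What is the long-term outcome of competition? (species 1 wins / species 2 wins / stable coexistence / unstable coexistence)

species 2 excludes species 1

Compare the nullcline intercepts: K1/α12 = 229/1.37 = 167 < K2 = 746; K2/α21 = 746/1.56 = 478 > K1 = 229.
Since the inequalities point opposite ways, species 2 can invade but species 1 cannot.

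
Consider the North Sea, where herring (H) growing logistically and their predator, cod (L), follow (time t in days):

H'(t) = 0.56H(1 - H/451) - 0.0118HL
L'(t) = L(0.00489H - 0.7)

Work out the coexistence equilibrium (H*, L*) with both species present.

H* ≈ 143, L* ≈ 32.4

From dL/dt = 0 with L > 0: 0.00489H* = 0.7, so H* = 143.
Substitute into dH/dt = 0: 0.56(1 - 143/451) = 0.0118L*.
The bracket is 0.683, giving L* = 0.382/0.0118 = 32.4.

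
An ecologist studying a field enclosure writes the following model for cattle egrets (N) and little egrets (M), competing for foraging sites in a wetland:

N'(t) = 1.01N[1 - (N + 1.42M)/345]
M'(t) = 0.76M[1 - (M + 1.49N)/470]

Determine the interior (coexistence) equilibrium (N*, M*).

Setting both brackets to zero gives the nullclines N + 1.42M = 345 and 1.49N + M = 470.
Substituting M = 470 - 1.49N into the first: N(1 - 1.42·1.49) = 345 - 1.42·470.
So N* = -322/-1.12 = 289, and then M* = 470 - 1.49·289 = 39.5.

N* ≈ 289, M* ≈ 39.5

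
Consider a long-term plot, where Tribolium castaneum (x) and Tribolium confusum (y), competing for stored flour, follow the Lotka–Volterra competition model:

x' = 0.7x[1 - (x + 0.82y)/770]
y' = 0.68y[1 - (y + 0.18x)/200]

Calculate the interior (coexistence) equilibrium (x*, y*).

Setting both brackets to zero gives the nullclines x + 0.82y = 770 and 0.18x + y = 200.
Substituting y = 200 - 0.18x into the first: x(1 - 0.82·0.18) = 770 - 0.82·200.
So x* = 606/0.852 = 711, and then y* = 200 - 0.18·711 = 72.

x* ≈ 711, y* ≈ 72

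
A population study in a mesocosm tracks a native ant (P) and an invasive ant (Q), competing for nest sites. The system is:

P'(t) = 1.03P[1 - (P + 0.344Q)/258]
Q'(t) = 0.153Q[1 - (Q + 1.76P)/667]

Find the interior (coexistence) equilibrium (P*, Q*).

Setting both brackets to zero gives the nullclines P + 0.344Q = 258 and 1.76P + Q = 667.
Substituting Q = 667 - 1.76P into the first: P(1 - 0.344·1.76) = 258 - 0.344·667.
So P* = 28.6/0.395 = 72.4, and then Q* = 667 - 1.76·72.4 = 540.

P* ≈ 72.4, Q* ≈ 540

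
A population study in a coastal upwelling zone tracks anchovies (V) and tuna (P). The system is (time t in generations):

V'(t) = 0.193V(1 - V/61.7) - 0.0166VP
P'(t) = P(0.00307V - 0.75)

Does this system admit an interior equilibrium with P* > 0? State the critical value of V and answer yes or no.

Threshold V = 244; K < 244, so no, the predator goes extinct.

The predator equation gives dP/dt > 0 only when V > 0.75/0.00307 = 244.
Without the predator, V → K = 61.7. Since 61.7 < 244, the predator cannot invade.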